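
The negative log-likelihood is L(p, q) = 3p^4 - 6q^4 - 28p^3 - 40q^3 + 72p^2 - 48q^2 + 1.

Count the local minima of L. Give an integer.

L separates as a function of p plus a function of q, so ∇L=0 decouples.
∂L/∂p = 12p(p - 4)(p - 3) = 0 at p ∈ {0, 3, 4}; ∂L/∂q = -24q(q + 1)(q + 4) = 0 at q ∈ {-4, -1, 0}.
The Hessian is diagonal: diag(L_pp, L_qq). Second derivatives: L_pp(0)=144, L_pp(3)=-36, L_pp(4)=48; L_qq(-4)=-288, L_qq(-1)=72, L_qq(0)=-96.
Local minima occur where both diagonal entries positive: (0, -1), (4, -1). Count: 2.

2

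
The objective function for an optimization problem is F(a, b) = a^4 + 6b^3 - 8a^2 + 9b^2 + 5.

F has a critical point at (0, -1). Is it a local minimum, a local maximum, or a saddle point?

The mixed partial ∂²F/∂a∂b is 0, so the Hessian at any point is diag(F_aa, F_bb) = diag(4(3a^2 - 4), 18(2b + 1)).
At (0, -1): H = diag(-16, -18).
Both eigenvalues are negative, so H is negative definite: a local maximum.

local maximum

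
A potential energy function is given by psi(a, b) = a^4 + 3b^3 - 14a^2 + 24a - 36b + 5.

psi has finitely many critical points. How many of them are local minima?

psi separates as a function of a plus a function of b, so ∇psi=0 decouples.
∂psi/∂a = 4(a - 2)(a - 1)(a + 3) = 0 at a ∈ {-3, 1, 2}; ∂psi/∂b = 9(b - 2)(b + 2) = 0 at b ∈ {-2, 2}.
The Hessian is diagonal: diag(psi_aa, psi_bb). Second derivatives: psi_aa(-3)=80, psi_aa(1)=-16, psi_aa(2)=20; psi_bb(-2)=-36, psi_bb(2)=36.
Local minima occur where both diagonal entries positive: (-3, 2), (2, 2). Count: 2.

2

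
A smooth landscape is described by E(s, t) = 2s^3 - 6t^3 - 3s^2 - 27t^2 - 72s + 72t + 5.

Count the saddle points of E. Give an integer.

2

E separates as a function of s plus a function of t, so ∇E=0 decouples.
∂E/∂s = 6(s - 4)(s + 3) = 0 at s ∈ {-3, 4}; ∂E/∂t = -18(t - 1)(t + 4) = 0 at t ∈ {-4, 1}.
The Hessian is diagonal: diag(E_ss, E_tt). Second derivatives: E_ss(-3)=-42, E_ss(4)=42; E_tt(-4)=90, E_tt(1)=-90.
Saddle points occur where the two diagonal entries have opposite signs: (-3, -4), (4, 1). Count: 2.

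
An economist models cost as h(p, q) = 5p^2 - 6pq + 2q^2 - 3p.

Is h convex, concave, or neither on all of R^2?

h is quadratic, so its Hessian is the constant matrix H = [[10, -6], [-6, 4]].
det(H) = 4, tr(H) = 14.
det(H) > 0 and tr(H) > 0, so H is positive definite everywhere: convex.

convex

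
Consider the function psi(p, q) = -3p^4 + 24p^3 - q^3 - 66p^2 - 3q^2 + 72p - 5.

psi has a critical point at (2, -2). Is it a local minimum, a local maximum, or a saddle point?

The mixed partial ∂²psi/∂p∂q is 0, so the Hessian at any point is diag(psi_pp, psi_qq) = diag(12(-3p^2 + 12p - 11), -6(q + 1)).
At (2, -2): H = diag(12, 6).
Both eigenvalues are positive, so H is positive definite: a local minimum.

local minimum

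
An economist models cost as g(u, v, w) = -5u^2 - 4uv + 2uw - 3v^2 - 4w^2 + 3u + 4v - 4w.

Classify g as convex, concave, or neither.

concave

g is quadratic, so its Hessian is the constant matrix H = [[-10, -4, 2], [-4, -6, 0], [2, 0, -8]].
Leading principal minors: -10, 44, -328.
Signs alternate −, +, − ⇒ H ≺ 0 ⇒ concave.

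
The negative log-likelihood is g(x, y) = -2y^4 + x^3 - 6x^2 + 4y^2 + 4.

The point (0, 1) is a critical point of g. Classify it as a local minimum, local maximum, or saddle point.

The mixed partial ∂²g/∂x∂y is 0, so the Hessian at any point is diag(g_xx, g_yy) = diag(6(x - 2), 8(-3y^2 + 1)).
At (0, 1): H = diag(-12, -16).
Both eigenvalues are negative, so H is negative definite: a local maximum.

local maximum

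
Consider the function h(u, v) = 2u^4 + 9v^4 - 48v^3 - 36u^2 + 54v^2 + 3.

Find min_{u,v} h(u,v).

-240

h(u,v) separates as P(u) + Q(v) + 3, so its minimum is min P + min Q + 3.
P'(u) = 8u(u - 3)(u + 3) vanishes at u ∈ {-3, 0, 3}; Q'(v) = 36v(v - 3)(v - 1) vanishes at v ∈ {0, 1, 3}.
Local minima of P (where P''>0): P(-3)=-162, P(3)=-162. Local minima of Q: Q(0)=0, Q(3)=-81.
So the global minimum of h is P(-3) + Q(3) + 3 = -162 − 81 + 3 = -240, attained at (-3, 3).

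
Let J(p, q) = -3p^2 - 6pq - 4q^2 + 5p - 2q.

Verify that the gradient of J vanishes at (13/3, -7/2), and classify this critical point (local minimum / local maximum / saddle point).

local maximum

∇J = (-6p - 6q + 5, -6p - 8q - 2); substituting (13/3, -7/2) gives ∇J = (0, 0), so (13/3, -7/2) is indeed a critical point.
The Hessian of J is constant: H = [[-6, -6], [-6, -8]].
det(H) = (-6)·(-8) − (-6)² = 12.
det(H) > 0 and tr(H) = -14 < 0, so H is negative definite and the point is a local maximum.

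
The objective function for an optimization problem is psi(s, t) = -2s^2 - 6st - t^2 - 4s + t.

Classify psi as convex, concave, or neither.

psi is quadratic, so its Hessian is the constant matrix H = [[-4, -6], [-6, -2]].
det(H) = -28, tr(H) = -6.
det(H) < 0, so H is indefinite: neither convex nor concave.

neither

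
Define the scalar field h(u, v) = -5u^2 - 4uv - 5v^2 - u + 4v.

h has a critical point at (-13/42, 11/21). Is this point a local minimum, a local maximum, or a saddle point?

The Hessian of h is constant: H = [[-10, -4], [-4, -10]].
det(H) = (-10)·(-10) − (-4)² = 84.
det(H) > 0 and tr(H) = -20 < 0, so H is negative definite and the point is a local maximum.

local maximum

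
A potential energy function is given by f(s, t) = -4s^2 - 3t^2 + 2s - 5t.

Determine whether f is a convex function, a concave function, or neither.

f is quadratic, so its Hessian is the constant matrix H = [[-8, 0], [0, -6]].
det(H) = 48, tr(H) = -14.
det(H) > 0 and tr(H) < 0, so H is negative definite everywhere: concave.

concave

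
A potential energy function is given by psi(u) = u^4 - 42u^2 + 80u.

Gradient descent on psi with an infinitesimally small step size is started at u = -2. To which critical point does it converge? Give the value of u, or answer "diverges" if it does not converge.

-5

psi'(u) = 4(u - 4)(u - 1)(u + 5), so psi'(-2) = 216.
Gradient descent moves in the -psi' direction, i.e. u is decreasing.
The nearest critical point in that direction is u = -5, where psi'' = 216 > 0 (a local minimum). The iterate converges there.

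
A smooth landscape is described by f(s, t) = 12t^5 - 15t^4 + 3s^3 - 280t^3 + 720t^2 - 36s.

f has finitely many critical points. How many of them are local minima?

2

f separates as a function of s plus a function of t, so ∇f=0 decouples.
∂f/∂s = 9(s - 2)(s + 2) = 0 at s ∈ {-2, 2}; ∂f/∂t = 60t(t - 3)(t - 2)(t + 4) = 0 at t ∈ {-4, 0, 2, 3}.
The Hessian is diagonal: diag(f_ss, f_tt). Second derivatives: f_ss(-2)=-36, f_ss(2)=36; f_tt(-4)=-10080, f_tt(0)=1440, f_tt(2)=-720, f_tt(3)=1260.
Local minima occur where both diagonal entries positive: (2, 0), (2, 3). Count: 2.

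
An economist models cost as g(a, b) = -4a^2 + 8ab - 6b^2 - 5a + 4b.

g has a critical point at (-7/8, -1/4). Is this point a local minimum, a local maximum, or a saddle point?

local maximum

The Hessian of g is constant: H = [[-8, 8], [8, -12]].
det(H) = (-8)·(-12) − 8² = 32.
det(H) > 0 and tr(H) = -20 < 0, so H is negative definite and the point is a local maximum.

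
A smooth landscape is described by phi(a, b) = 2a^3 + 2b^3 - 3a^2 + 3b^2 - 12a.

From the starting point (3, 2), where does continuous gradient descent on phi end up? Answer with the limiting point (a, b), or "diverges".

(2, 0)

phi is separable, so gradient descent decouples: a follows -∂phi/∂a, b follows -∂phi/∂b.
∂phi/∂a = 6(a - 2)(a + 1); at a=3 this is 24, so a decreases.
∂phi/∂b = 6b(b + 1); at b=2 this is 36, so b decreases.
a converges to its nearest critical value 2 (a local min of the a-part); b converges to 0. The iterate converges to (2, 0).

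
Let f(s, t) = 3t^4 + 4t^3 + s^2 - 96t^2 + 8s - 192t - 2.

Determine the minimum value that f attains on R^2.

-1298

f(s,t) separates as P(s) + Q(t) − 2, so its minimum is min P + min Q − 2.
P'(s) = 2s + 8 vanishes at s ∈ {-4}; Q'(t) = 12(t - 4)(t + 1)(t + 4) vanishes at t ∈ {-4, -1, 4}.
Local minima of P (where P''>0): P(-4)=-16. Local minima of Q: Q(-4)=-256, Q(4)=-1280.
So the global minimum of f is P(-4) + Q(4) − 2 = -16 − 1280 − 2 = -1298, attained at (-4, 4).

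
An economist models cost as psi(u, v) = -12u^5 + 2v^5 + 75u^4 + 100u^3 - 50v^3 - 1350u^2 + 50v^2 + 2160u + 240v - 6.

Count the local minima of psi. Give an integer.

psi separates as a function of u plus a function of v, so ∇psi=0 decouples.
∂psi/∂u = -60(u - 4)(u - 3)(u - 1)(u + 3) = 0 at u ∈ {-3, 1, 3, 4}; ∂psi/∂v = 10(v - 3)(v - 2)(v + 1)(v + 4) = 0 at v ∈ {-4, -1, 2, 3}.
The Hessian is diagonal: diag(psi_uu, psi_vv). Second derivatives: psi_uu(-3)=10080, psi_uu(1)=-1440, psi_uu(3)=720, psi_uu(4)=-1260; psi_vv(-4)=-1260, psi_vv(-1)=360, psi_vv(2)=-180, psi_vv(3)=280.
Local minima occur where both diagonal entries positive: (-3, -1), (-3, 3), (3, -1), (3, 3). Count: 4.

4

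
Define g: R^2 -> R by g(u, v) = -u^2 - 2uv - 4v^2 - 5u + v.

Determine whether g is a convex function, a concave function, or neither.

concave

g is quadratic, so its Hessian is the constant matrix H = [[-2, -2], [-2, -8]].
det(H) = 12, tr(H) = -10.
det(H) > 0 and tr(H) < 0, so H is negative definite everywhere: concave.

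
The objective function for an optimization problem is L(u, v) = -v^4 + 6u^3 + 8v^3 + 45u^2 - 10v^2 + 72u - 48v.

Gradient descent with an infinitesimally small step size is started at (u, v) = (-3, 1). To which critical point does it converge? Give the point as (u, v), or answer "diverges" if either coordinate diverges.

L is separable, so gradient descent decouples: u follows -∂L/∂u, v follows -∂L/∂v.
∂L/∂u = 18(u + 1)(u + 4); at u=-3 this is -36, so u increases.
∂L/∂v = -4(v - 4)(v - 3)(v + 1); at v=1 this is -48, so v increases.
u converges to its nearest critical value -1 (a local min of the u-part); v converges to 3. The iterate converges to (-1, 3).

(-1, 3)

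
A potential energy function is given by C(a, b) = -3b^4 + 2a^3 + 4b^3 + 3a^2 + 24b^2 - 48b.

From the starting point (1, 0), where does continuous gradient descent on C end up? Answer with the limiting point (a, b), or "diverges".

C is separable, so gradient descent decouples: a follows -∂C/∂a, b follows -∂C/∂b.
∂C/∂a = 6a(a + 1); at a=1 this is 12, so a decreases.
∂C/∂b = -12(b - 2)(b - 1)(b + 2); at b=0 this is -48, so b increases.
a converges to its nearest critical value 0 (a local min of the a-part); b converges to 1. The iterate converges to (0, 1).

(0, 1)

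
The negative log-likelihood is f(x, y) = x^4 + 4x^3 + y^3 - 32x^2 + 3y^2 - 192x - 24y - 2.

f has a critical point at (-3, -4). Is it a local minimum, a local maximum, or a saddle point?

The mixed partial ∂²f/∂x∂y is 0, so the Hessian at any point is diag(f_xx, f_yy) = diag(4(3x^2 + 6x - 16), 6(y + 1)).
At (-3, -4): H = diag(-28, -18).
Both eigenvalues are negative, so H is negative definite: a local maximum.

local maximum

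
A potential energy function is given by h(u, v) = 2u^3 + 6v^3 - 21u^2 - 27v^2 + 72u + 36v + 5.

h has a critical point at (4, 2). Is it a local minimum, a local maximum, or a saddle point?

The mixed partial ∂²h/∂u∂v is 0, so the Hessian at any point is diag(h_uu, h_vv) = diag(6(2u - 7), 18(2v - 3)).
At (4, 2): H = diag(6, 18).
Both eigenvalues are positive, so H is positive definite: a local minimum.

local minimum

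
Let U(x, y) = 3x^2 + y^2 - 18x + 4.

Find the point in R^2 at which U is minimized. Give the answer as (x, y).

(3, 0)

U(x,y) separates as P(x) + Q(y) + 4, so its minimum is min P + min Q + 4.
P'(x) = 6x - 18 vanishes at x ∈ {3}; Q'(y) = 2y vanishes at y ∈ {0}.
Local minima of P (where P''>0): P(3)=-27. Local minima of Q: Q(0)=0.
So the global minimum of U is P(3) + Q(0) + 4 = -27 + 0 + 4 = -23, attained at (3, 0).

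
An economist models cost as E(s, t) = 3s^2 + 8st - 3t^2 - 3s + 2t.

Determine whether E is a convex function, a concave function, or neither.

E is quadratic, so its Hessian is the constant matrix H = [[6, 8], [8, -6]].
det(H) = -100, tr(H) = 0.
det(H) < 0, so H is indefinite: neither convex nor concave.

neither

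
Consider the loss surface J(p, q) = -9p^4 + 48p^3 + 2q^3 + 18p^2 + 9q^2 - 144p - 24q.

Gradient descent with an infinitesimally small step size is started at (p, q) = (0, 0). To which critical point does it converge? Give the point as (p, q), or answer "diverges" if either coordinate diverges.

J is separable, so gradient descent decouples: p follows -∂J/∂p, q follows -∂J/∂q.
∂J/∂p = -36(p - 4)(p - 1)(p + 1); at p=0 this is -144, so p increases.
∂J/∂q = 6(q - 1)(q + 4); at q=0 this is -24, so q increases.
p converges to its nearest critical value 1 (a local min of the p-part); q converges to 1. The iterate converges to (1, 1).

(1, 1)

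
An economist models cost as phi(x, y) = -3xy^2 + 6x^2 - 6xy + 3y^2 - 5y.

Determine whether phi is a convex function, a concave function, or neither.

neither

The term -3xy^2 is cubic, so the Hessian is not constant.
∂²phi/∂y² = -6x + 6, which takes both signs as x varies (negative for sufficiently large x). A diagonal entry of the Hessian changing sign means the Hessian is neither positive- nor negative-semidefinite on all of R^2.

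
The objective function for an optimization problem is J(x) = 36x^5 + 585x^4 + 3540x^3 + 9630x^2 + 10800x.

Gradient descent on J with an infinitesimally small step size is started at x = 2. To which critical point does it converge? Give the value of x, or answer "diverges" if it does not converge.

-1

J'(x) = 180(x + 1)(x + 3)(x + 4)(x + 5), so J'(2) = 113400.
Gradient descent moves in the -J' direction, i.e. x is decreasing.
The nearest critical point in that direction is x = -1, where J'' = 4320 > 0 (a local minimum). The iterate converges there.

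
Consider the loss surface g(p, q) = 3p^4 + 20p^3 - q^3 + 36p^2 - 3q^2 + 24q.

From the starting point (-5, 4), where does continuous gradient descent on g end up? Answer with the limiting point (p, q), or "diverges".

diverges

g is separable, so gradient descent decouples: p follows -∂g/∂p, q follows -∂g/∂q.
∂g/∂p = 12p(p + 2)(p + 3); at p=-5 this is -360, so p increases.
∂g/∂q = -3(q - 2)(q + 4); at q=4 this is -48, so q increases.
The q-coordinate has no critical point in that direction and runs off to infinity.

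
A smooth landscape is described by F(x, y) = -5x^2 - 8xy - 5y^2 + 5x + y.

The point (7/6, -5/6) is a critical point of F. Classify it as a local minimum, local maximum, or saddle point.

local maximum

The Hessian of F is constant: H = [[-10, -8], [-8, -10]].
det(H) = (-10)·(-10) − (-8)² = 36.
det(H) > 0 and tr(H) = -20 < 0, so H is negative definite and the point is a local maximum.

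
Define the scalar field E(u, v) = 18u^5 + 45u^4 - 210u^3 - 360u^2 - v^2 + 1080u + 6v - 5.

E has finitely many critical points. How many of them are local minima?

0

E separates as a function of u plus a function of v, so ∇E=0 decouples.
∂E/∂u = 90(u - 2)(u - 1)(u + 2)(u + 3) = 0 at u ∈ {-3, -2, 1, 2}; ∂E/∂v = -2(v - 3) = 0 at v ∈ {3}.
The Hessian is diagonal: diag(E_uu, E_vv). Second derivatives: E_uu(-3)=-1800, E_uu(-2)=1080, E_uu(1)=-1080, E_uu(2)=1800; E_vv(3)=-2.
Local minima occur where both diagonal entries positive: none. Count: 0.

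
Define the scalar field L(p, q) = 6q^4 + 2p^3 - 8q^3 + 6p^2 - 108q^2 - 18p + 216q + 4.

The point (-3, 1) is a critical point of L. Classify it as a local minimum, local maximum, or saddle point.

local maximum

The mixed partial ∂²L/∂p∂q is 0, so the Hessian at any point is diag(L_pp, L_qq) = diag(12(p + 1), 24(3q^2 - 2q - 9)).
At (-3, 1): H = diag(-24, -192).
Both eigenvalues are negative, so H is negative definite: a local maximum.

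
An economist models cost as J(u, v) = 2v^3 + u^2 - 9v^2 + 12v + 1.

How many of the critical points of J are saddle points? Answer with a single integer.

J separates as a function of u plus a function of v, so ∇J=0 decouples.
∂J/∂u = 2u = 0 at u ∈ {0}; ∂J/∂v = 6(v - 2)(v - 1) = 0 at v ∈ {1, 2}.
The Hessian is diagonal: diag(J_uu, J_vv). Second derivatives: J_uu(0)=2; J_vv(1)=-6, J_vv(2)=6.
Saddle points occur where the two diagonal entries have opposite signs: (0, 1). Count: 1.

1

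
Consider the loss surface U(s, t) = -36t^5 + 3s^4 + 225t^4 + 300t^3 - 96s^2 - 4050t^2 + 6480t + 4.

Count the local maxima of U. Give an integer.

2

U separates as a function of s plus a function of t, so ∇U=0 decouples.
∂U/∂s = 12s(s - 4)(s + 4) = 0 at s ∈ {-4, 0, 4}; ∂U/∂t = -180(t - 4)(t - 3)(t - 1)(t + 3) = 0 at t ∈ {-3, 1, 3, 4}.
The Hessian is diagonal: diag(U_ss, U_tt). Second derivatives: U_ss(-4)=384, U_ss(0)=-192, U_ss(4)=384; U_tt(-3)=30240, U_tt(1)=-4320, U_tt(3)=2160, U_tt(4)=-3780.
Local maxima occur where both diagonal entries negative: (0, 1), (0, 4). Count: 2.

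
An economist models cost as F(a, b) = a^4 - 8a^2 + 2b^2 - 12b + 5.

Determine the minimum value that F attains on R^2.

F(a,b) separates as P(a) + Q(b) + 5, so its minimum is min P + min Q + 5.
P'(a) = 4a(a - 2)(a + 2) vanishes at a ∈ {-2, 0, 2}; Q'(b) = 4b - 12 vanishes at b ∈ {3}.
Local minima of P (where P''>0): P(-2)=-16, P(2)=-16. Local minima of Q: Q(3)=-18.
So the global minimum of F is P(-2) + Q(3) + 5 = -16 − 18 + 5 = -29, attained at (-2, 3).

-29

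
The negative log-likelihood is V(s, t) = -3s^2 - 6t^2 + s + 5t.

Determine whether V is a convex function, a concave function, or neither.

V is quadratic, so its Hessian is the constant matrix H = [[-6, 0], [0, -12]].
det(H) = 72, tr(H) = -18.
det(H) > 0 and tr(H) < 0, so H is negative definite everywhere: concave.

concave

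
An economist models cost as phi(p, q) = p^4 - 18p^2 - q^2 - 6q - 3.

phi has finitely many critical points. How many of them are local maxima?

phi separates as a function of p plus a function of q, so ∇phi=0 decouples.
∂phi/∂p = 4p(p - 3)(p + 3) = 0 at p ∈ {-3, 0, 3}; ∂phi/∂q = -2(q + 3) = 0 at q ∈ {-3}.
The Hessian is diagonal: diag(phi_pp, phi_qq). Second derivatives: phi_pp(-3)=72, phi_pp(0)=-36, phi_pp(3)=72; phi_qq(-3)=-2.
Local maxima occur where both diagonal entries negative: (0, -3). Count: 1.

1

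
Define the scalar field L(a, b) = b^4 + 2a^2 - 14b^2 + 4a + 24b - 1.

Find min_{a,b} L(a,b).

-120

L(a,b) separates as P(a) + Q(b) − 1, so its minimum is min P + min Q − 1.
P'(a) = 4a + 4 vanishes at a ∈ {-1}; Q'(b) = 4(b - 2)(b - 1)(b + 3) vanishes at b ∈ {-3, 1, 2}.
Local minima of P (where P''>0): P(-1)=-2. Local minima of Q: Q(-3)=-117, Q(2)=8.
So the global minimum of L is P(-1) + Q(-3) − 1 = -2 − 117 − 1 = -120, attained at (-1, -3).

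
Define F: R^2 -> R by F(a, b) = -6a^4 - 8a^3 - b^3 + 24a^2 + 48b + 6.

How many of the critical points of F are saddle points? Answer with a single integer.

3

F separates as a function of a plus a function of b, so ∇F=0 decouples.
∂F/∂a = -24a(a - 1)(a + 2) = 0 at a ∈ {-2, 0, 1}; ∂F/∂b = -3(b - 4)(b + 4) = 0 at b ∈ {-4, 4}.
The Hessian is diagonal: diag(F_aa, F_bb). Second derivatives: F_aa(-2)=-144, F_aa(0)=48, F_aa(1)=-72; F_bb(-4)=24, F_bb(4)=-24.
Saddle points occur where the two diagonal entries have opposite signs: (-2, -4), (0, 4), (1, -4). Count: 3.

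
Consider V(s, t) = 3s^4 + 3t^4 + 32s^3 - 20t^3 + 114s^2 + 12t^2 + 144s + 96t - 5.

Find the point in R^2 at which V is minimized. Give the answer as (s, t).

(-1, -1)

V(s,t) separates as P(s) + Q(t) − 5, so its minimum is min P + min Q − 5.
P'(s) = 12(s + 1)(s + 3)(s + 4) vanishes at s ∈ {-4, -3, -1}; Q'(t) = 12(t - 4)(t - 2)(t + 1) vanishes at t ∈ {-1, 2, 4}.
Local minima of P (where P''>0): P(-4)=-32, P(-1)=-59. Local minima of Q: Q(-1)=-61, Q(4)=64.
So the global minimum of V is P(-1) + Q(-1) − 5 = -59 − 61 − 5 = -125, attained at (-1, -1).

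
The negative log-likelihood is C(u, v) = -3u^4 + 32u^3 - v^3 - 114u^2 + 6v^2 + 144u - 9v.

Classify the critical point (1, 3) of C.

local maximum

The mixed partial ∂²C/∂u∂v is 0, so the Hessian at any point is diag(C_uu, C_vv) = diag(12(-3u^2 + 16u - 19), 6(-v + 2)).
At (1, 3): H = diag(-72, -6).
Both eigenvalues are negative, so H is negative definite: a local maximum.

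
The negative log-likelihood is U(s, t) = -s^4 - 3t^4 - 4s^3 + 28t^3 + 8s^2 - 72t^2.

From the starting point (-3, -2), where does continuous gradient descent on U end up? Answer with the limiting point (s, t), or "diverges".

diverges

U is separable, so gradient descent decouples: s follows -∂U/∂s, t follows -∂U/∂t.
∂U/∂s = -4s(s - 1)(s + 4); at s=-3 this is -48, so s increases.
∂U/∂t = -12t(t - 4)(t - 3); at t=-2 this is 720, so t decreases.
The t-coordinate has no critical point in that direction and runs off to infinity.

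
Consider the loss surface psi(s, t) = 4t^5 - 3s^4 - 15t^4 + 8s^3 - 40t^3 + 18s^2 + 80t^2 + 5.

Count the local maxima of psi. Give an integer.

psi separates as a function of s plus a function of t, so ∇psi=0 decouples.
∂psi/∂s = -12s(s - 3)(s + 1) = 0 at s ∈ {-1, 0, 3}; ∂psi/∂t = 20t(t - 4)(t - 1)(t + 2) = 0 at t ∈ {-2, 0, 1, 4}.
The Hessian is diagonal: diag(psi_ss, psi_tt). Second derivatives: psi_ss(-1)=-48, psi_ss(0)=36, psi_ss(3)=-144; psi_tt(-2)=-720, psi_tt(0)=160, psi_tt(1)=-180, psi_tt(4)=1440.
Local maxima occur where both diagonal entries negative: (-1, -2), (-1, 1), (3, -2), (3, 1). Count: 4.

4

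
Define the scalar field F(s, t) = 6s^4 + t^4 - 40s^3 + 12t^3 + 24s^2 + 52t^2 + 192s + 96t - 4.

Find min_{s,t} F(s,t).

-190

F(s,t) separates as P(s) + Q(t) − 4, so its minimum is min P + min Q − 4.
P'(s) = 24(s - 4)(s - 2)(s + 1) vanishes at s ∈ {-1, 2, 4}; Q'(t) = 4(t + 2)(t + 3)(t + 4) vanishes at t ∈ {-4, -3, -2}.
Local minima of P (where P''>0): P(-1)=-122, P(4)=128. Local minima of Q: Q(-4)=-64, Q(-2)=-64.
So the global minimum of F is P(-1) + Q(-4) − 4 = -122 − 64 − 4 = -190, attained at (-1, -4).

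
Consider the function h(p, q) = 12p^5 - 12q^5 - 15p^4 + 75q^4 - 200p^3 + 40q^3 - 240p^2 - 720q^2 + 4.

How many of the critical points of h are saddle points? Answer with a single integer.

8

h separates as a function of p plus a function of q, so ∇h=0 decouples.
∂h/∂p = 60p(p - 4)(p + 1)(p + 2) = 0 at p ∈ {-2, -1, 0, 4}; ∂h/∂q = -60q(q - 4)(q - 3)(q + 2) = 0 at q ∈ {-2, 0, 3, 4}.
The Hessian is diagonal: diag(h_pp, h_qq). Second derivatives: h_pp(-2)=-720, h_pp(-1)=300, h_pp(0)=-480, h_pp(4)=7200; h_qq(-2)=3600, h_qq(0)=-1440, h_qq(3)=900, h_qq(4)=-1440.
Saddle points occur where the two diagonal entries have opposite signs: (-2, -2), (-2, 3), (-1, 0), (-1, 4), (0, -2), (0, 3), (4, 0), (4, 4). Count: 8.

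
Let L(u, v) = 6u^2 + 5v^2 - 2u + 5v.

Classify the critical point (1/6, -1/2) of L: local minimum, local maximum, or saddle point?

The Hessian of L is constant: H = [[12, 0], [0, 10]].
det(H) = 12·10 − 0² = 120.
det(H) > 0 and tr(H) = 22 > 0, so H is positive definite and the point is a local minimum.

local minimum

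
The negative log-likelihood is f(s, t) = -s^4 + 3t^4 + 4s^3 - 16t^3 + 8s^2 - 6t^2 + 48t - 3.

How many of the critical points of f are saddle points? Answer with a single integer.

5

f separates as a function of s plus a function of t, so ∇f=0 decouples.
∂f/∂s = -4s(s - 4)(s + 1) = 0 at s ∈ {-1, 0, 4}; ∂f/∂t = 12(t - 4)(t - 1)(t + 1) = 0 at t ∈ {-1, 1, 4}.
The Hessian is diagonal: diag(f_ss, f_tt). Second derivatives: f_ss(-1)=-20, f_ss(0)=16, f_ss(4)=-80; f_tt(-1)=120, f_tt(1)=-72, f_tt(4)=180.
Saddle points occur where the two diagonal entries have opposite signs: (-1, -1), (-1, 4), (0, 1), (4, -1), (4, 4). Count: 5.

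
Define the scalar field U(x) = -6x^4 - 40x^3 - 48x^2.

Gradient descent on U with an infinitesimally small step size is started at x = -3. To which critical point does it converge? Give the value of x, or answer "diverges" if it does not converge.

U'(x) = -24x(x + 1)(x + 4), so U'(-3) = -144.
Gradient descent moves in the -U' direction, i.e. x is increasing.
The nearest critical point in that direction is x = -1, where U'' = 72 > 0 (a local minimum). The iterate converges there.

-1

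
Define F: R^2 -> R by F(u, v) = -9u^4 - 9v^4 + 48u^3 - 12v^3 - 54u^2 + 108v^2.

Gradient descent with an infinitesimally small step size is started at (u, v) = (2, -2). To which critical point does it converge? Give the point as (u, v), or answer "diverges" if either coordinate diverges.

(1, 0)

F is separable, so gradient descent decouples: u follows -∂F/∂u, v follows -∂F/∂v.
∂F/∂u = -36u(u - 3)(u - 1); at u=2 this is 72, so u decreases.
∂F/∂v = -36v(v - 2)(v + 3); at v=-2 this is -288, so v increases.
u converges to its nearest critical value 1 (a local min of the u-part); v converges to 0. The iterate converges to (1, 0).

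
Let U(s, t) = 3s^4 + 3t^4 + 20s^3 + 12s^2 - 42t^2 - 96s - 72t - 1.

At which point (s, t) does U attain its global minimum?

(1, 3)

U(s,t) separates as P(s) + Q(t) − 1, so its minimum is min P + min Q − 1.
P'(s) = 12(s - 1)(s + 2)(s + 4) vanishes at s ∈ {-4, -2, 1}; Q'(t) = 12(t - 3)(t + 1)(t + 2) vanishes at t ∈ {-2, -1, 3}.
Local minima of P (where P''>0): P(-4)=64, P(1)=-61. Local minima of Q: Q(-2)=24, Q(3)=-351.
So the global minimum of U is P(1) + Q(3) − 1 = -61 − 351 − 1 = -413, attained at (1, 3).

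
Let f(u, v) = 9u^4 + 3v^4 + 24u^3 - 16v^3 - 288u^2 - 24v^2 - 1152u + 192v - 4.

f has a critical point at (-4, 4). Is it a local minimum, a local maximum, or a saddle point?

The mixed partial ∂²f/∂u∂v is 0, so the Hessian at any point is diag(f_uu, f_vv) = diag(36(3u^2 + 4u - 16), 12(3v^2 - 8v - 4)).
At (-4, 4): H = diag(576, 144).
Both eigenvalues are positive, so H is positive definite: a local minimum.

local minimum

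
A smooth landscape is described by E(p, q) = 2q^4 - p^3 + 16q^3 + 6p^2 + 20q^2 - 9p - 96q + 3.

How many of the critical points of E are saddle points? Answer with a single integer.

E separates as a function of p plus a function of q, so ∇E=0 decouples.
∂E/∂p = -3(p - 3)(p - 1) = 0 at p ∈ {1, 3}; ∂E/∂q = 8(q - 1)(q + 3)(q + 4) = 0 at q ∈ {-4, -3, 1}.
The Hessian is diagonal: diag(E_pp, E_qq). Second derivatives: E_pp(1)=6, E_pp(3)=-6; E_qq(-4)=40, E_qq(-3)=-32, E_qq(1)=160.
Saddle points occur where the two diagonal entries have opposite signs: (1, -3), (3, -4), (3, 1). Count: 3.

3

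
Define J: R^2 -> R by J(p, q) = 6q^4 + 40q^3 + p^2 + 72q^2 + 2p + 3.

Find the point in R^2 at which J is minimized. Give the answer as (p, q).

(-1, 0)

J(p,q) separates as A(p) + B(q) + 3, so its minimum is min A + min B + 3.
A'(p) = 2p + 2 vanishes at p ∈ {-1}; B'(q) = 24q(q + 2)(q + 3) vanishes at q ∈ {-3, -2, 0}.
Local minima of A (where A''>0): A(-1)=-1. Local minima of B: B(-3)=54, B(0)=0.
So the global minimum of J is A(-1) + B(0) + 3 = -1 + 0 + 3 = 2, attained at (-1, 0).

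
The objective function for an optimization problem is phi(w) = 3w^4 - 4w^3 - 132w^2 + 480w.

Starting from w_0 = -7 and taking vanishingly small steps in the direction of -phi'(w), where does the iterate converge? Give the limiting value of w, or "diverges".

-5

phi'(w) = 12(w - 4)(w - 2)(w + 5), so phi'(-7) = -2376.
Gradient descent moves in the -phi' direction, i.e. w is increasing.
The nearest critical point in that direction is w = -5, where phi'' = 756 > 0 (a local minimum). The iterate converges there.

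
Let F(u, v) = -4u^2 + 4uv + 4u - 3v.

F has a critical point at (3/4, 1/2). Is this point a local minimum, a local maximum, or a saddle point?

saddle point

The Hessian of F is constant: H = [[-8, 4], [4, 0]].
det(H) = (-8)·0 − 4² = -16.
Since det(H) < 0, H is indefinite and the critical point is a saddle point.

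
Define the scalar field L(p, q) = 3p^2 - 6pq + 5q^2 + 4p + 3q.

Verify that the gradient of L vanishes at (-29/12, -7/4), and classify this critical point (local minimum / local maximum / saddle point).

local minimum

∇L = (6p - 6q + 4, -6p + 10q + 3); substituting (-29/12, -7/4) gives ∇L = (0, 0), so (-29/12, -7/4) is indeed a critical point.
The Hessian of L is constant: H = [[6, -6], [-6, 10]].
det(H) = 6·10 − (-6)² = 24.
det(H) > 0 and tr(H) = 16 > 0, so H is positive definite and the point is a local minimum.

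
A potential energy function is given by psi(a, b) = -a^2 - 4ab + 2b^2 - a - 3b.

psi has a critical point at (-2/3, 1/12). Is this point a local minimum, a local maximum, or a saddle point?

saddle point

The Hessian of psi is constant: H = [[-2, -4], [-4, 4]].
det(H) = (-2)·4 − (-4)² = -24.
Since det(H) < 0, H is indefinite and the critical point is a saddle point.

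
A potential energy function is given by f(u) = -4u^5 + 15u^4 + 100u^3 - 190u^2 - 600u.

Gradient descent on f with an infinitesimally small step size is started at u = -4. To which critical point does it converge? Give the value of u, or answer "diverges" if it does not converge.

f'(u) = -20(u - 5)(u - 2)(u + 1)(u + 3), so f'(-4) = -3240.
Gradient descent moves in the -f' direction, i.e. u is increasing.
The nearest critical point in that direction is u = -3, where f'' = 1600 > 0 (a local minimum). The iterate converges there.

-3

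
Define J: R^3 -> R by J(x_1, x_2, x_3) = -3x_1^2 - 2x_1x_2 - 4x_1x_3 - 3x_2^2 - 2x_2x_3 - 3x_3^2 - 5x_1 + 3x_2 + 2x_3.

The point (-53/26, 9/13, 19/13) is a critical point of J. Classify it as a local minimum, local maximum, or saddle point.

The Hessian is constant: H = [[-6, -2, -4], [-2, -6, -2], [-4, -2, -6]].
Leading principal minors: Δ₁ = -6, Δ₂ = 32, Δ₃ = -104.
The minors alternate sign starting negative (−, +, −), so H is negative definite: a local maximum.

local maximum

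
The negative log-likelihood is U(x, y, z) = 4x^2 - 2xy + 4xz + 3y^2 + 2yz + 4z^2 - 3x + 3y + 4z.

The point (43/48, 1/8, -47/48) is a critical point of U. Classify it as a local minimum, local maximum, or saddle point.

The Hessian is constant: H = [[8, -2, 4], [-2, 6, 2], [4, 2, 8]].
Leading principal minors: Δ₁ = 8, Δ₂ = 44, Δ₃ = 192.
All leading minors are positive, so H is positive definite: a local minimum.

local minimum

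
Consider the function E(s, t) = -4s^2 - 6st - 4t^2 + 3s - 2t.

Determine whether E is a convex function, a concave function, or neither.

concave

E is quadratic, so its Hessian is the constant matrix H = [[-8, -6], [-6, -8]].
det(H) = 28, tr(H) = -16.
det(H) > 0 and tr(H) < 0, so H is negative definite everywhere: concave.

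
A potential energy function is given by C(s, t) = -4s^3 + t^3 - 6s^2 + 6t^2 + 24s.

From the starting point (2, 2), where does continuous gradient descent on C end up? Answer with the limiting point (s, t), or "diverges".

C is separable, so gradient descent decouples: s follows -∂C/∂s, t follows -∂C/∂t.
∂C/∂s = -12(s - 1)(s + 2); at s=2 this is -48, so s increases.
∂C/∂t = 3t(t + 4); at t=2 this is 36, so t decreases.
The s-coordinate has no critical point in that direction and runs off to infinity.

diverges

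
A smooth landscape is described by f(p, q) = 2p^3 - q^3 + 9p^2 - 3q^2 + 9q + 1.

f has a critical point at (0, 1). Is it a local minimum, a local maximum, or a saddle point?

The mixed partial ∂²f/∂p∂q is 0, so the Hessian at any point is diag(f_pp, f_qq) = diag(6(2p + 3), -6(q + 1)).
At (0, 1): H = diag(18, -12).
The eigenvalues have opposite signs, so H is indefinite: a saddle point.

saddle point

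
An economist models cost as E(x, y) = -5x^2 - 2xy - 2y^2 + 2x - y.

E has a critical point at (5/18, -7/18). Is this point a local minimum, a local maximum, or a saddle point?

local maximum

The Hessian of E is constant: H = [[-10, -2], [-2, -4]].
det(H) = (-10)·(-4) − (-2)² = 36.
det(H) > 0 and tr(H) = -14 < 0, so H is negative definite and the point is a local maximum.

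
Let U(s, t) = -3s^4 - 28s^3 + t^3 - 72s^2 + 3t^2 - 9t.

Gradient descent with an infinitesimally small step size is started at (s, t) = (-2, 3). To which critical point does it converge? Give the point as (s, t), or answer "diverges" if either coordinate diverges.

U is separable, so gradient descent decouples: s follows -∂U/∂s, t follows -∂U/∂t.
∂U/∂s = -12s(s + 3)(s + 4); at s=-2 this is 48, so s decreases.
∂U/∂t = 3(t - 1)(t + 3); at t=3 this is 36, so t decreases.
s converges to its nearest critical value -3 (a local min of the s-part); t converges to 1. The iterate converges to (-3, 1).

(-3, 1)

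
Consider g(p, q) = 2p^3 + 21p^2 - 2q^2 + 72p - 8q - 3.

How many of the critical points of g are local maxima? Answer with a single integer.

g separates as a function of p plus a function of q, so ∇g=0 decouples.
∂g/∂p = 6(p + 3)(p + 4) = 0 at p ∈ {-4, -3}; ∂g/∂q = -4(q + 2) = 0 at q ∈ {-2}.
The Hessian is diagonal: diag(g_pp, g_qq). Second derivatives: g_pp(-4)=-6, g_pp(-3)=6; g_qq(-2)=-4.
Local maxima occur where both diagonal entries negative: (-4, -2). Count: 1.

1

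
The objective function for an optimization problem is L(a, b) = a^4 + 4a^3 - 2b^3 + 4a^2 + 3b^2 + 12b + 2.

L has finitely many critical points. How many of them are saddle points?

3

L separates as a function of a plus a function of b, so ∇L=0 decouples.
∂L/∂a = 4a(a + 1)(a + 2) = 0 at a ∈ {-2, -1, 0}; ∂L/∂b = -6(b - 2)(b + 1) = 0 at b ∈ {-1, 2}.
The Hessian is diagonal: diag(L_aa, L_bb). Second derivatives: L_aa(-2)=8, L_aa(-1)=-4, L_aa(0)=8; L_bb(-1)=18, L_bb(2)=-18.
Saddle points occur where the two diagonal entries have opposite signs: (-2, 2), (-1, -1), (0, 2). Count: 3.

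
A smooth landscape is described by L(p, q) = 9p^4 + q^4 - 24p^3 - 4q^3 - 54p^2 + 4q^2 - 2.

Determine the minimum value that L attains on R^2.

L(p,q) separates as A(p) + B(q) − 2, so its minimum is min A + min B − 2.
A'(p) = 36p(p - 3)(p + 1) vanishes at p ∈ {-1, 0, 3}; B'(q) = 4q(q - 2)(q - 1) vanishes at q ∈ {0, 1, 2}.
Local minima of A (where A''>0): A(-1)=-21, A(3)=-405. Local minima of B: B(0)=0, B(2)=0.
So the global minimum of L is A(3) + B(0) − 2 = -405 + 0 − 2 = -407, attained at (3, 0).

-407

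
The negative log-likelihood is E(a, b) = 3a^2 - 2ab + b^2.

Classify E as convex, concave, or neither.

E is quadratic, so its Hessian is the constant matrix H = [[6, -2], [-2, 2]].
det(H) = 8, tr(H) = 8.
det(H) > 0 and tr(H) > 0, so H is positive definite everywhere: convex.

convex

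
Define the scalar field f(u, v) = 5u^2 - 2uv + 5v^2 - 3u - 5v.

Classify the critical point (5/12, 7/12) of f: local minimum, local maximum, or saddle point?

local minimum

The Hessian of f is constant: H = [[10, -2], [-2, 10]].
det(H) = 10·10 − (-2)² = 96.
det(H) > 0 and tr(H) = 20 > 0, so H is positive definite and the point is a local minimum.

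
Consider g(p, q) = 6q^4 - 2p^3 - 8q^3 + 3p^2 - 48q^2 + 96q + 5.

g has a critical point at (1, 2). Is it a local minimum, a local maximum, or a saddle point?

saddle point

The mixed partial ∂²g/∂p∂q is 0, so the Hessian at any point is diag(g_pp, g_qq) = diag(6(-2p + 1), 24(3q^2 - 2q - 4)).
At (1, 2): H = diag(-6, 96).
The eigenvalues have opposite signs, so H is indefinite: a saddle point.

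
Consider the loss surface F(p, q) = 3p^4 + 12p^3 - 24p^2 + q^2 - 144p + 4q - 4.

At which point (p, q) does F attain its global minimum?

F(p,q) separates as A(p) + B(q) − 4, so its minimum is min A + min B − 4.
A'(p) = 12(p - 2)(p + 2)(p + 3) vanishes at p ∈ {-3, -2, 2}; B'(q) = 2q + 4 vanishes at q ∈ {-2}.
Local minima of A (where A''>0): A(-3)=135, A(2)=-240. Local minima of B: B(-2)=-4.
So the global minimum of F is A(2) + B(-2) − 4 = -240 − 4 − 4 = -248, attained at (2, -2).

(2, -2)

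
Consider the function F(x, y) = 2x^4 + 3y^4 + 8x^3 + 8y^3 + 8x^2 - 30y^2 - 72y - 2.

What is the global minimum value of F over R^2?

F(x,y) separates as P(x) + Q(y) − 2, so its minimum is min P + min Q − 2.
P'(x) = 8x(x + 1)(x + 2) vanishes at x ∈ {-2, -1, 0}; Q'(y) = 12(y - 2)(y + 1)(y + 3) vanishes at y ∈ {-3, -1, 2}.
Local minima of P (where P''>0): P(-2)=0, P(0)=0. Local minima of Q: Q(-3)=-27, Q(2)=-152.
So the global minimum of F is P(-2) + Q(2) − 2 = 0 − 152 − 2 = -154, attained at (-2, 2).

-154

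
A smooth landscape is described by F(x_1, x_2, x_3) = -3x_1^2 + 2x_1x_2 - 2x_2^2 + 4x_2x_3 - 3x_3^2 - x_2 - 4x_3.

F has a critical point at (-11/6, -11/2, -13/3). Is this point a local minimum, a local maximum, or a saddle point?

The Hessian is constant: H = [[-6, 2, 0], [2, -4, 4], [0, 4, -6]].
Leading principal minors: Δ₁ = -6, Δ₂ = 20, Δ₃ = -24.
The minors alternate sign starting negative (−, +, −), so H is negative definite: a local maximum.

local maximum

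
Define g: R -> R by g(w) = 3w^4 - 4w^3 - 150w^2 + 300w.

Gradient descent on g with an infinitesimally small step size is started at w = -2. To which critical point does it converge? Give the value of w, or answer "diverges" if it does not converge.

-5

g'(w) = 12(w - 5)(w - 1)(w + 5), so g'(-2) = 756.
Gradient descent moves in the -g' direction, i.e. w is decreasing.
The nearest critical point in that direction is w = -5, where g'' = 720 > 0 (a local minimum). The iterate converges there.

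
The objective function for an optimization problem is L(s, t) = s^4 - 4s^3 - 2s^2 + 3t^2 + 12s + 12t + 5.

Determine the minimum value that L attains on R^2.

L(s,t) separates as P(s) + Q(t) + 5, so its minimum is min P + min Q + 5.
P'(s) = 4(s - 3)(s - 1)(s + 1) vanishes at s ∈ {-1, 1, 3}; Q'(t) = 6(t + 2) vanishes at t ∈ {-2}.
Local minima of P (where P''>0): P(-1)=-9, P(3)=-9. Local minima of Q: Q(-2)=-12.
So the global minimum of L is P(-1) + Q(-2) + 5 = -9 − 12 + 5 = -16, attained at (-1, -2).

-16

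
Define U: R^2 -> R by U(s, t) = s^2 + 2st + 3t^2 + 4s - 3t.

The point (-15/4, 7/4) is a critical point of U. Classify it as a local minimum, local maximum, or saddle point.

The Hessian of U is constant: H = [[2, 2], [2, 6]].
det(H) = 2·6 − 2² = 8.
det(H) > 0 and tr(H) = 8 > 0, so H is positive definite and the point is a local minimum.

local minimum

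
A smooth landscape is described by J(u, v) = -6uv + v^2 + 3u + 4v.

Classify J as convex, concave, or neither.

J is quadratic, so its Hessian is the constant matrix H = [[0, -6], [-6, 2]].
det(H) = -36, tr(H) = 2.
det(H) < 0, so H is indefinite: neither convex nor concave.

neither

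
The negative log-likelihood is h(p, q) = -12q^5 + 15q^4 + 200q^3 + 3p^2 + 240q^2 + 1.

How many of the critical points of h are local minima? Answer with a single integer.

h separates as a function of p plus a function of q, so ∇h=0 decouples.
∂h/∂p = 6p = 0 at p ∈ {0}; ∂h/∂q = -60q(q - 4)(q + 1)(q + 2) = 0 at q ∈ {-2, -1, 0, 4}.
The Hessian is diagonal: diag(h_pp, h_qq). Second derivatives: h_pp(0)=6; h_qq(-2)=720, h_qq(-1)=-300, h_qq(0)=480, h_qq(4)=-7200.
Local minima occur where both diagonal entries positive: (0, -2), (0, 0). Count: 2.

2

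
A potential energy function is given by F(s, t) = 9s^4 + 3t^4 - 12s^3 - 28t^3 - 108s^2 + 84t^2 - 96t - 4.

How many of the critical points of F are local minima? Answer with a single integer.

F separates as a function of s plus a function of t, so ∇F=0 decouples.
∂F/∂s = 36s(s - 3)(s + 2) = 0 at s ∈ {-2, 0, 3}; ∂F/∂t = 12(t - 4)(t - 2)(t - 1) = 0 at t ∈ {1, 2, 4}.
The Hessian is diagonal: diag(F_ss, F_tt). Second derivatives: F_ss(-2)=360, F_ss(0)=-216, F_ss(3)=540; F_tt(1)=36, F_tt(2)=-24, F_tt(4)=72.
Local minima occur where both diagonal entries positive: (-2, 1), (-2, 4), (3, 1), (3, 4). Count: 4.

4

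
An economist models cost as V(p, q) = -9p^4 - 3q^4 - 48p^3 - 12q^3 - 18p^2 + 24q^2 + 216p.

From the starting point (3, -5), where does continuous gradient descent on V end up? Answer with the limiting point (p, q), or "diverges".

diverges

V is separable, so gradient descent decouples: p follows -∂V/∂p, q follows -∂V/∂q.
∂V/∂p = -36(p - 1)(p + 2)(p + 3); at p=3 this is -2160, so p increases.
∂V/∂q = -12q(q - 1)(q + 4); at q=-5 this is 360, so q decreases.
The p-coordinate has no critical point in that direction and runs off to infinity.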